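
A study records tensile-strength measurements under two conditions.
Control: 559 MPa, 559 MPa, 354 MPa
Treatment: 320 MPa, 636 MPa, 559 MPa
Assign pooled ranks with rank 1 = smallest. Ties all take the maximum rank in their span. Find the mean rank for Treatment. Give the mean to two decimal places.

4.00

Sorted (ascending): 320, 354, 559, 559, 559, 636
The 3 values of 559 occupy positions 3–5 → each gets rank 5.
Treatment values → pooled ranks: 320→1, 636→6, 559→5
Mean rank = (1 + 6 + 5) / 3 = 4.00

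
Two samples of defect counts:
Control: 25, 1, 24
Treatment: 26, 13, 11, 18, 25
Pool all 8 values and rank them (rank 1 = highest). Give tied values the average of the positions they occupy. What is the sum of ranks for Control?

Sorted (descending): 26, 25, 25, 24, 18, 13, 11, 1
The 2 values of 25 occupy positions 2–3 → average rank (2+3)/2 = 2.5.
Control values → pooled ranks: 25→2.5, 1→8, 24→4
Rank sum = 2.5 + 8 + 4 = 14.5

14.5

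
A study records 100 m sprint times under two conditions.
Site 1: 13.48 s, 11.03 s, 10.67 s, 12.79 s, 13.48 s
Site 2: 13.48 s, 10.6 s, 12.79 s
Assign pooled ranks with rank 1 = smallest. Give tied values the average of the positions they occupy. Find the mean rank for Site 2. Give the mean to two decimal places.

4.17

Sorted (ascending): 10.6, 10.67, 11.03, 12.79, 12.79, 13.48, 13.48, 13.48
The 2 values of 12.79 occupy positions 4–5 → average rank (4+5)/2 = 4.5.
The 3 values of 13.48 occupy positions 6–8 → average rank 7.
Site 2 values → pooled ranks: 13.48→7, 10.6→1, 12.79→4.5
Mean rank = (7 + 1 + 4.5) / 3 = 4.17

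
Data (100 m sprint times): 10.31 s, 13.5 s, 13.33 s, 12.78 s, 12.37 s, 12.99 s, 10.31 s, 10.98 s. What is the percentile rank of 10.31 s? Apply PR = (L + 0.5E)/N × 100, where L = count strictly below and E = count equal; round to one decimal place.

12.5

N = 8.
Strictly below 10.31: 0. Equal to 10.31: 2.
PR = (0 + 0.5·2)/8 × 100 = 12.5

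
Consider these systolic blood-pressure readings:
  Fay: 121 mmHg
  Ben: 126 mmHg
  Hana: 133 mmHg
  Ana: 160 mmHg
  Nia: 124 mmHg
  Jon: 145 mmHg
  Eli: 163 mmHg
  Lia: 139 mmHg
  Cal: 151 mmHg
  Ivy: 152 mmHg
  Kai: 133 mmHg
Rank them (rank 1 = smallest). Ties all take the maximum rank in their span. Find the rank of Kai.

5

Sorted (ascending): 121, 124, 126, 133, 133, 139, 145, 151, 152, 160, 163
The 2 values of 133 occupy positions 4–5 → each gets rank 5.
Kai has value 133 mmHg → rank 5.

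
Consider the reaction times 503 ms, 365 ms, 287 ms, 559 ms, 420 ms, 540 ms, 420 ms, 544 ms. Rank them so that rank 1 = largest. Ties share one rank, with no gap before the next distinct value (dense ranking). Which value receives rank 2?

Sorted (descending): 559, 544, 540, 503, 420, 420, 365, 287
The 2 values of 420 share dense rank 5.
Remaining distinct values take the next consecutive integers.
Rank 2 → value 544.

544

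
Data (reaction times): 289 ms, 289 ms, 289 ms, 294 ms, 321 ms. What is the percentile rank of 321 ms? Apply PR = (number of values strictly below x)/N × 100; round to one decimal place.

N = 5.
Strictly below 321: 4. Equal to 321: 1.
PR = 4/5 × 100 = 80.0

80.0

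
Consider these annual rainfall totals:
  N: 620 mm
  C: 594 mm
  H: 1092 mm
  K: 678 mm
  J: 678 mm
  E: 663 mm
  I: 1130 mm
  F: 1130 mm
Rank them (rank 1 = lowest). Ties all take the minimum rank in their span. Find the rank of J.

4

Sorted (ascending): 594, 620, 663, 678, 678, 1092, 1130, 1130
The 2 values of 678 occupy positions 4–5 → each gets rank 4.
The 2 values of 1130 occupy positions 7–8 → each gets rank 7.
J has value 678 mm → rank 4.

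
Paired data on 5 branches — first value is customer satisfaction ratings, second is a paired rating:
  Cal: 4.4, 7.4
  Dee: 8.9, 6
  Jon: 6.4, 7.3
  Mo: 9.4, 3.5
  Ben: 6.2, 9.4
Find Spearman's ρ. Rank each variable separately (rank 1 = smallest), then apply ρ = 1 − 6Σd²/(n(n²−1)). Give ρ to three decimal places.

Ranks of variable 1: 1, 4, 3, 5, 2
Ranks of variable 2: 4, 2, 3, 1, 5
d = r₁ − r₂: -3, 2, 0, 4, -3
d²: 9, 4, 0, 16, 9; Σd² = 38
ρ = 1 − 6·38/(5·24) = 1 − 228/120 = -0.900

-0.900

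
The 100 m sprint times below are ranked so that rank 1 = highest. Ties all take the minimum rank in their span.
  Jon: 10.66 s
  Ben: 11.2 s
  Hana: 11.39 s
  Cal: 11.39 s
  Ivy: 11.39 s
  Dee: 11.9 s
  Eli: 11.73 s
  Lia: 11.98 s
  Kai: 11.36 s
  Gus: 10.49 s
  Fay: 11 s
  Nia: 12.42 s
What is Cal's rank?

Sorted (descending): 12.42, 11.98, 11.9, 11.73, 11.39, 11.39, 11.39, 11.36, 11.2, 11, 10.66, 10.49
The 3 values of 11.39 occupy positions 5–7 → each gets rank 5.
Cal has value 11.39 s → rank 5.

5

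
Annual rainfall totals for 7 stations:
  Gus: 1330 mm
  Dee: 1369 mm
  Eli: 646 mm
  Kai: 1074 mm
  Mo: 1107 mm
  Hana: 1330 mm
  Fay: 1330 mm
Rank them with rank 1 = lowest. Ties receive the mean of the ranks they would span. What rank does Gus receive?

5

Sorted (ascending): 646, 1074, 1107, 1330, 1330, 1330, 1369
The 3 values of 1330 occupy positions 4–6 → average rank 5.
Gus has value 1330 mm → rank 5.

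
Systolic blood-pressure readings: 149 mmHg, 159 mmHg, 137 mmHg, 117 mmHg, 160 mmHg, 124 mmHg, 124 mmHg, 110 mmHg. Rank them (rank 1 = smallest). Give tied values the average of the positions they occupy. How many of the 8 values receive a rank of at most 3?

Sorted (ascending): 110, 117, 124, 124, 137, 149, 159, 160
The 2 values of 124 occupy positions 3–4 → average rank (3+4)/2 = 3.5.
Ranks ≤ 3: {1, 2} → 2 values.

2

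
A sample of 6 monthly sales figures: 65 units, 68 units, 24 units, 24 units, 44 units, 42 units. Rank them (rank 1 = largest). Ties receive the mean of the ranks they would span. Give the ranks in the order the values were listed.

Sorted (descending): 68, 65, 44, 42, 24, 24
The 2 values of 24 occupy positions 5–6 → average rank (5+6)/2 = 5.5.

2, 1, 5.5, 5.5, 3, 4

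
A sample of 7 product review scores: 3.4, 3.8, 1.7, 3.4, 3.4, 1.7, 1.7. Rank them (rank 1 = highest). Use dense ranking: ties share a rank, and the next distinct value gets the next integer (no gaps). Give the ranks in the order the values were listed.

2, 1, 3, 2, 2, 3, 3

Sorted (descending): 3.8, 3.4, 3.4, 3.4, 1.7, 1.7, 1.7
The 3 values of 3.4 share dense rank 2.
The 3 values of 1.7 share dense rank 3.
Remaining distinct values take the next consecutive integers.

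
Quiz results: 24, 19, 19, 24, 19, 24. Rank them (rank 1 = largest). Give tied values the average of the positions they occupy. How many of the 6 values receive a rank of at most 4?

Sorted (descending): 24, 24, 24, 19, 19, 19
The 3 values of 24 occupy positions 1–3 → average rank 2.
The 3 values of 19 occupy positions 4–6 → average rank 5.
Ranks ≤ 4: {2, 2, 2} → 3 values.

3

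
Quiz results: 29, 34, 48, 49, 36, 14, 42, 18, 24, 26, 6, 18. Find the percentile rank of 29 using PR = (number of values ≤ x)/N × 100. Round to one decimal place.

N = 12.
Strictly below 29: 6. Equal to 29: 1.
PR = 7/12 × 100 = 58.3

58.3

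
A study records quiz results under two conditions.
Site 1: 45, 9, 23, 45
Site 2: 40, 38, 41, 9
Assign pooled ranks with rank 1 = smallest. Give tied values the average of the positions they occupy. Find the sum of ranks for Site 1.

19.5

Sorted (ascending): 9, 9, 23, 38, 40, 41, 45, 45
The 2 values of 9 occupy positions 1–2 → average rank (1+2)/2 = 1.5.
The 2 values of 45 occupy positions 7–8 → average rank (7+8)/2 = 7.5.
Site 1 values → pooled ranks: 45→7.5, 9→1.5, 23→3, 45→7.5
Rank sum = 7.5 + 1.5 + 3 + 7.5 = 19.5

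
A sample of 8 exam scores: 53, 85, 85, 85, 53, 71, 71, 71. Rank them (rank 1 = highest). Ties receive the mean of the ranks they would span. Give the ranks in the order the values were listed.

7.5, 2, 2, 2, 7.5, 5, 5, 5

Sorted (descending): 85, 85, 85, 71, 71, 71, 53, 53
The 3 values of 85 occupy positions 1–3 → average rank 2.
The 3 values of 71 occupy positions 4–6 → average rank 5.
The 2 values of 53 occupy positions 7–8 → average rank (7+8)/2 = 7.5.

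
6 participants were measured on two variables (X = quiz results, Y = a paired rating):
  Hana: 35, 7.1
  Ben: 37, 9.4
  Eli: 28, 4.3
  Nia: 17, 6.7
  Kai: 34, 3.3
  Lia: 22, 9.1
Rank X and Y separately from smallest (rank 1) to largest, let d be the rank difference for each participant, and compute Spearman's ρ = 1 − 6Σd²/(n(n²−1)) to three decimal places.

0.314

Ranks of variable 1: 5, 6, 3, 1, 4, 2
Ranks of variable 2: 4, 6, 2, 3, 1, 5
d = r₁ − r₂: 1, 0, 1, -2, 3, -3
d²: 1, 0, 1, 4, 9, 9; Σd² = 24
ρ = 1 − 6·24/(6·35) = 1 − 144/210 = 0.314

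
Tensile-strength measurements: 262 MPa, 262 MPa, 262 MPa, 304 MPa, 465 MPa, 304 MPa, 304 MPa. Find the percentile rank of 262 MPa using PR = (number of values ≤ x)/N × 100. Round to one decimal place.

N = 7.
Strictly below 262: 0. Equal to 262: 3.
PR = 3/7 × 100 = 42.9

42.9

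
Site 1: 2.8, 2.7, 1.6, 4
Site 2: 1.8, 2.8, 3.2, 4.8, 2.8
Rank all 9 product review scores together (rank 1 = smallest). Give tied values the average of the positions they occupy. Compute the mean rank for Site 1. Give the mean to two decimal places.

4.25

Sorted (ascending): 1.6, 1.8, 2.7, 2.8, 2.8, 2.8, 3.2, 4, 4.8
The 3 values of 2.8 occupy positions 4–6 → average rank 5.
Site 1 values → pooled ranks: 2.8→5, 2.7→3, 1.6→1, 4→8
Mean rank = (5 + 3 + 1 + 8) / 4 = 4.25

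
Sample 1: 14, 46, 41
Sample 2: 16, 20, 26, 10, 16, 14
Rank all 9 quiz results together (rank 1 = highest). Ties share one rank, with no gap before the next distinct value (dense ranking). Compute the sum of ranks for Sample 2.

30

Sorted (descending): 46, 41, 26, 20, 16, 16, 14, 14, 10
The 2 values of 16 share dense rank 5.
The 2 values of 14 share dense rank 6.
Remaining distinct values take the next consecutive integers.
Sample 2 values → pooled ranks: 16→5, 20→4, 26→3, 10→7, 16→5, 14→6
Rank sum = 5 + 4 + 3 + 7 + 5 + 6 = 30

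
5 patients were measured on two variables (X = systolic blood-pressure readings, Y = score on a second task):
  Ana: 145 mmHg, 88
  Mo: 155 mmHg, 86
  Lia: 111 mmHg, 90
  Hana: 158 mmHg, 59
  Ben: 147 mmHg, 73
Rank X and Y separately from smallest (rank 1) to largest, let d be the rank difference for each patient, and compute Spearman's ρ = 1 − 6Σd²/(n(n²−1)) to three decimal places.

Ranks of variable 1: 2, 4, 1, 5, 3
Ranks of variable 2: 4, 3, 5, 1, 2
d = r₁ − r₂: -2, 1, -4, 4, 1
d²: 4, 1, 16, 16, 1; Σd² = 38
ρ = 1 − 6·38/(5·24) = 1 − 228/120 = -0.900

-0.900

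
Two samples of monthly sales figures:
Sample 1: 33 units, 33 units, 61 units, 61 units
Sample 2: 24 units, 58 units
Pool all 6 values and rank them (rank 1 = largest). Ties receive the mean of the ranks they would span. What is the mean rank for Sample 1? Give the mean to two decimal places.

Sorted (descending): 61, 61, 58, 33, 33, 24
The 2 values of 61 occupy positions 1–2 → average rank (1+2)/2 = 1.5.
The 2 values of 33 occupy positions 4–5 → average rank (4+5)/2 = 4.5.
Sample 1 values → pooled ranks: 33→4.5, 33→4.5, 61→1.5, 61→1.5
Mean rank = (4.5 + 4.5 + 1.5 + 1.5) / 4 = 3.00

3.00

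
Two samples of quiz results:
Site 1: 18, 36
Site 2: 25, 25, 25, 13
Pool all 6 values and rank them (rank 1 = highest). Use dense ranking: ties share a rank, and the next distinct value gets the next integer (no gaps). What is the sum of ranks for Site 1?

Sorted (descending): 36, 25, 25, 25, 18, 13
The 3 values of 25 share dense rank 2.
Remaining distinct values take the next consecutive integers.
Site 1 values → pooled ranks: 18→3, 36→1
Rank sum = 3 + 1 = 4

4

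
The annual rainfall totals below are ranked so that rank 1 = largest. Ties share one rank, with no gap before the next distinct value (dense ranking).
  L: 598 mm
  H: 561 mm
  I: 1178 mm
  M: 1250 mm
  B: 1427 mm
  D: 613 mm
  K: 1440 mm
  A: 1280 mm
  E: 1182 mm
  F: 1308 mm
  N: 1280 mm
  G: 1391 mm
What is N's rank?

Sorted (descending): 1440, 1427, 1391, 1308, 1280, 1280, 1250, 1182, 1178, 613, 598, 561
The 2 values of 1280 share dense rank 5.
Remaining distinct values take the next consecutive integers.
N has value 1280 mm → rank 5.

5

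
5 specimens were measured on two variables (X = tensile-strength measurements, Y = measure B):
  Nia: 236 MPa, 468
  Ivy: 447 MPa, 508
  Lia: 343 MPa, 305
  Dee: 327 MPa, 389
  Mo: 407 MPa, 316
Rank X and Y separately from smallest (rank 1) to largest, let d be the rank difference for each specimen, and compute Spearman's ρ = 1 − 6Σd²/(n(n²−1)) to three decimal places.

Ranks of variable 1: 1, 5, 3, 2, 4
Ranks of variable 2: 4, 5, 1, 3, 2
d = r₁ − r₂: -3, 0, 2, -1, 2
d²: 9, 0, 4, 1, 4; Σd² = 18
ρ = 1 − 6·18/(5·24) = 1 − 108/120 = 0.100

0.100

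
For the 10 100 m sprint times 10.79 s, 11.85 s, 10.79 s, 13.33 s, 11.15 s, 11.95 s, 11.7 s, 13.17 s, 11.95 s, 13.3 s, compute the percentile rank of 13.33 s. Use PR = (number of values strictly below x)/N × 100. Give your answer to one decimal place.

90.0

N = 10.
Strictly below 13.33: 9. Equal to 13.33: 1.
PR = 9/10 × 100 = 90.0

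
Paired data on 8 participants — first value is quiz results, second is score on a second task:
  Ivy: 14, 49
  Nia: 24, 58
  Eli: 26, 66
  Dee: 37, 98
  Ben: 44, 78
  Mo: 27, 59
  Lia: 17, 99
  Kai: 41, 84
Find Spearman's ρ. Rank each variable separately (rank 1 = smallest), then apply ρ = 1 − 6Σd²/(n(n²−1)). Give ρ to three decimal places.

0.381

Ranks of variable 1: 1, 3, 4, 6, 8, 5, 2, 7
Ranks of variable 2: 1, 2, 4, 7, 5, 3, 8, 6
d = r₁ − r₂: 0, 1, 0, -1, 3, 2, -6, 1
d²: 0, 1, 0, 1, 9, 4, 36, 1; Σd² = 52
ρ = 1 − 6·52/(8·63) = 1 − 312/504 = 0.381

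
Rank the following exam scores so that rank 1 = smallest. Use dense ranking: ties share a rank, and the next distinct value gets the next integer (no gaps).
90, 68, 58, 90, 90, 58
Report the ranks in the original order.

3, 2, 1, 3, 3, 1

Sorted (ascending): 58, 58, 68, 90, 90, 90
The 2 values of 58 share dense rank 1.
The 3 values of 90 share dense rank 3.
Remaining distinct values take the next consecutive integers.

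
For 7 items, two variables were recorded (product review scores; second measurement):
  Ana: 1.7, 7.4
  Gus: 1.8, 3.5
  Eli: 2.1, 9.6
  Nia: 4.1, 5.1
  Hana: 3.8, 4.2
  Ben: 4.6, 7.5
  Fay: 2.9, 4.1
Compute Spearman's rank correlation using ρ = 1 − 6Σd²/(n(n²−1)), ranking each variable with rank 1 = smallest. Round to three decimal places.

Ranks of variable 1: 1, 2, 3, 6, 5, 7, 4
Ranks of variable 2: 5, 1, 7, 4, 3, 6, 2
d = r₁ − r₂: -4, 1, -4, 2, 2, 1, 2
d²: 16, 1, 16, 4, 4, 1, 4; Σd² = 46
ρ = 1 − 6·46/(7·48) = 1 − 276/336 = 0.179

0.179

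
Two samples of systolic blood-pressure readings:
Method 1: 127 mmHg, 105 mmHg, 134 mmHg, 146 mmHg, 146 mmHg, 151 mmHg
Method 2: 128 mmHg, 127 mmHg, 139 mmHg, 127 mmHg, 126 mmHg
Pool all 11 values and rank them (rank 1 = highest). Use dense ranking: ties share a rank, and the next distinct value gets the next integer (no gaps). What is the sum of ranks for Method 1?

23

Sorted (descending): 151, 146, 146, 139, 134, 128, 127, 127, 127, 126, 105
The 2 values of 146 share dense rank 2.
The 3 values of 127 share dense rank 6.
Remaining distinct values take the next consecutive integers.
Method 1 values → pooled ranks: 127→6, 105→8, 134→4, 146→2, 146→2, 151→1
Rank sum = 6 + 8 + 4 + 2 + 2 + 1 = 23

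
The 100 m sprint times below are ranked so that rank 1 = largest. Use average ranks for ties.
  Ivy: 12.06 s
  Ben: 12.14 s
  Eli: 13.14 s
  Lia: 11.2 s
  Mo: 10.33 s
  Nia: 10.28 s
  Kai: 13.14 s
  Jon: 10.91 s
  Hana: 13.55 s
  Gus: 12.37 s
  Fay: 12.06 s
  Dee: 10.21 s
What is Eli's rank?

Sorted (descending): 13.55, 13.14, 13.14, 12.37, 12.14, 12.06, 12.06, 11.2, 10.91, 10.33, 10.28, 10.21
The 2 values of 13.14 occupy positions 2–3 → average rank (2+3)/2 = 2.5.
The 2 values of 12.06 occupy positions 6–7 → average rank (6+7)/2 = 6.5.
Eli has value 13.14 s → rank 2.5.

2.5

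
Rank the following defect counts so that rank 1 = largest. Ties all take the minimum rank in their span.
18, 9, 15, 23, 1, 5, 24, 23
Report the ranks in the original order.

4, 6, 5, 2, 8, 7, 1, 2

Sorted (descending): 24, 23, 23, 18, 15, 9, 5, 1
The 2 values of 23 occupy positions 2–3 → each gets rank 2.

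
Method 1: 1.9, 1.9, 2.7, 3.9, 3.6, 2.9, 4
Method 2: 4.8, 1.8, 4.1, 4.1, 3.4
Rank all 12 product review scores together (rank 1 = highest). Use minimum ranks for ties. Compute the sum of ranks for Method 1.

Sorted (descending): 4.8, 4.1, 4.1, 4, 3.9, 3.6, 3.4, 2.9, 2.7, 1.9, 1.9, 1.8
The 2 values of 4.1 occupy positions 2–3 → each gets rank 2.
The 2 values of 1.9 occupy positions 10–11 → each gets rank 10.
Method 1 values → pooled ranks: 1.9→10, 1.9→10, 2.7→9, 3.9→5, 3.6→6, 2.9→8, 4→4
Rank sum = 10 + 10 + 9 + 5 + 6 + 8 + 4 = 52

52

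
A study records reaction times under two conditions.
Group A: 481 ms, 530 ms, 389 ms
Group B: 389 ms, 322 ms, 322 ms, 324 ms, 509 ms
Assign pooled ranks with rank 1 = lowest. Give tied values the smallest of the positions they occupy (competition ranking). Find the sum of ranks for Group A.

18

Sorted (ascending): 322, 322, 324, 389, 389, 481, 509, 530
The 2 values of 322 occupy positions 1–2 → each gets rank 1.
The 2 values of 389 occupy positions 4–5 → each gets rank 4.
Group A values → pooled ranks: 481→6, 530→8, 389→4
Rank sum = 6 + 8 + 4 = 18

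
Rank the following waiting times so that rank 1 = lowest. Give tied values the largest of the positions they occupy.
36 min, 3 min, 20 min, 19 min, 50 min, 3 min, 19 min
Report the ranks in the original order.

6, 2, 5, 4, 7, 2, 4

Sorted (ascending): 3, 3, 19, 19, 20, 36, 50
The 2 values of 3 occupy positions 1–2 → each gets rank 2.
The 2 values of 19 occupy positions 3–4 → each gets rank 4.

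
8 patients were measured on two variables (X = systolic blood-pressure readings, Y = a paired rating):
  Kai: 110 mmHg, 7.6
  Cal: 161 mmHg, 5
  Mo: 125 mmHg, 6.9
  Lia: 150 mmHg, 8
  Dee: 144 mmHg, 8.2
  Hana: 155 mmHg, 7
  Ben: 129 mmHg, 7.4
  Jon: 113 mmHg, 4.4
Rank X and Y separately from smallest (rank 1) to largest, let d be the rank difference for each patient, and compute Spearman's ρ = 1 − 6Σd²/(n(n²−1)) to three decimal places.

0.024

Ranks of variable 1: 1, 8, 3, 6, 5, 7, 4, 2
Ranks of variable 2: 6, 2, 3, 7, 8, 4, 5, 1
d = r₁ − r₂: -5, 6, 0, -1, -3, 3, -1, 1
d²: 25, 36, 0, 1, 9, 9, 1, 1; Σd² = 82
ρ = 1 − 6·82/(8·63) = 1 − 492/504 = 0.024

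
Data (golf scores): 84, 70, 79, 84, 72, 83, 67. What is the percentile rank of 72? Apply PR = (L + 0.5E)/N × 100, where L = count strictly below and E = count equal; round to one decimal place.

35.7

N = 7.
Strictly below 72: 2. Equal to 72: 1.
PR = (2 + 0.5·1)/7 × 100 = 35.7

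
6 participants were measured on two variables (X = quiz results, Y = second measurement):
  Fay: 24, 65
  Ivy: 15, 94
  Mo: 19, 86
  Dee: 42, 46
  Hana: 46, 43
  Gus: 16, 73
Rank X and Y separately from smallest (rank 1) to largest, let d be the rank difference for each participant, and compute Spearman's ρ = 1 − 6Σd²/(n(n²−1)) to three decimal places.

-0.943

Ranks of variable 1: 4, 1, 3, 5, 6, 2
Ranks of variable 2: 3, 6, 5, 2, 1, 4
d = r₁ − r₂: 1, -5, -2, 3, 5, -2
d²: 1, 25, 4, 9, 25, 4; Σd² = 68
ρ = 1 − 6·68/(6·35) = 1 − 408/210 = -0.943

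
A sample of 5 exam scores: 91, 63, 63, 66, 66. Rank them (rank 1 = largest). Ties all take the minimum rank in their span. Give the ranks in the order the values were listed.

1, 4, 4, 2, 2

Sorted (descending): 91, 66, 66, 63, 63
The 2 values of 66 occupy positions 2–3 → each gets rank 2.
The 2 values of 63 occupy positions 4–5 → each gets rank 4.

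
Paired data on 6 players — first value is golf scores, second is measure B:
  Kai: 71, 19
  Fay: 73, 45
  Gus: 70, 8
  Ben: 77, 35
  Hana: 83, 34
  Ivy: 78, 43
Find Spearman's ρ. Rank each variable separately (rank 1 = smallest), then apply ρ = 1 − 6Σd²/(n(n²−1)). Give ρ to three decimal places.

Ranks of variable 1: 2, 3, 1, 4, 6, 5
Ranks of variable 2: 2, 6, 1, 4, 3, 5
d = r₁ − r₂: 0, -3, 0, 0, 3, 0
d²: 0, 9, 0, 0, 9, 0; Σd² = 18
ρ = 1 − 6·18/(6·35) = 1 − 108/210 = 0.486

0.486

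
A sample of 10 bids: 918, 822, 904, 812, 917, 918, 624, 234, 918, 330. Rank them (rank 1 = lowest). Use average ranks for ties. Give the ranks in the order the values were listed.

Sorted (ascending): 234, 330, 624, 812, 822, 904, 917, 918, 918, 918
The 3 values of 918 occupy positions 8–10 → average rank 9.

9, 5, 6, 4, 7, 9, 3, 1, 9, 2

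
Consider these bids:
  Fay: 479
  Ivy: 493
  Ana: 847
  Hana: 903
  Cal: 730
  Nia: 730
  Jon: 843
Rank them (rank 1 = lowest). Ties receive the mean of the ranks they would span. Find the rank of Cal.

Sorted (ascending): 479, 493, 730, 730, 843, 847, 903
The 2 values of 730 occupy positions 3–4 → average rank (3+4)/2 = 3.5.
Cal has value 730 → rank 3.5.

3.5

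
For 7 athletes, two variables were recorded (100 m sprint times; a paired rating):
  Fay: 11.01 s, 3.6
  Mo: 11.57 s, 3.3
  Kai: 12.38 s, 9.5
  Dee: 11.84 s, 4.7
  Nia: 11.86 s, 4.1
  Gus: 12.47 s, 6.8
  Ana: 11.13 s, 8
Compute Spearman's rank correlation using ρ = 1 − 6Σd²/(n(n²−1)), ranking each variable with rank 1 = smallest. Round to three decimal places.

0.464

Ranks of variable 1: 1, 3, 6, 4, 5, 7, 2
Ranks of variable 2: 2, 1, 7, 4, 3, 5, 6
d = r₁ − r₂: -1, 2, -1, 0, 2, 2, -4
d²: 1, 4, 1, 0, 4, 4, 16; Σd² = 30
ρ = 1 − 6·30/(7·48) = 1 − 180/336 = 0.464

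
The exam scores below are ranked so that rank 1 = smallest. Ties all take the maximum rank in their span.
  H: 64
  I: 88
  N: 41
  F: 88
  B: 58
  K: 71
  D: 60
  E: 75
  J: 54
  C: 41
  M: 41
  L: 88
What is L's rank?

12

Sorted (ascending): 41, 41, 41, 54, 58, 60, 64, 71, 75, 88, 88, 88
The 3 values of 41 occupy positions 1–3 → each gets rank 3.
The 3 values of 88 occupy positions 10–12 → each gets rank 12.
L has value 88 → rank 12.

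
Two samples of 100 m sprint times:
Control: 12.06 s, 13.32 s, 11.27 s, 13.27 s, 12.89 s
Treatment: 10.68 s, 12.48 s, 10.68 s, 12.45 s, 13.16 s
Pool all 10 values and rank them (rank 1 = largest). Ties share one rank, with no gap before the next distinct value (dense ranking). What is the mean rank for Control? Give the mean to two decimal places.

Sorted (descending): 13.32, 13.27, 13.16, 12.89, 12.48, 12.45, 12.06, 11.27, 10.68, 10.68
The 2 values of 10.68 share dense rank 9.
Remaining distinct values take the next consecutive integers.
Control values → pooled ranks: 12.06→7, 13.32→1, 11.27→8, 13.27→2, 12.89→4
Mean rank = (7 + 1 + 8 + 2 + 4) / 5 = 4.40

4.40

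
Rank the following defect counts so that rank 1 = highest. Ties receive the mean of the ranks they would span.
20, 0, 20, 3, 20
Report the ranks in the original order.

2, 5, 2, 4, 2

Sorted (descending): 20, 20, 20, 3, 0
The 3 values of 20 occupy positions 1–3 → average rank 2.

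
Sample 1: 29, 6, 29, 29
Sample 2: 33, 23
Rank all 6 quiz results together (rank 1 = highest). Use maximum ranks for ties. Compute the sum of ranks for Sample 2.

6

Sorted (descending): 33, 29, 29, 29, 23, 6
The 3 values of 29 occupy positions 2–4 → each gets rank 4.
Sample 2 values → pooled ranks: 33→1, 23→5
Rank sum = 1 + 5 = 6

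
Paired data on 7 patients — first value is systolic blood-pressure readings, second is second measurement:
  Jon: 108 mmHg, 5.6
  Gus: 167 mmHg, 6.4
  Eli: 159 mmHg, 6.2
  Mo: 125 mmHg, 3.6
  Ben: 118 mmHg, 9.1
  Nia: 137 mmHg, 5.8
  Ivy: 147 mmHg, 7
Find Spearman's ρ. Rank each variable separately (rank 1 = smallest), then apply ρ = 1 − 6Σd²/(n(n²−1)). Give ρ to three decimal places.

0.286

Ranks of variable 1: 1, 7, 6, 3, 2, 4, 5
Ranks of variable 2: 2, 5, 4, 1, 7, 3, 6
d = r₁ − r₂: -1, 2, 2, 2, -5, 1, -1
d²: 1, 4, 4, 4, 25, 1, 1; Σd² = 40
ρ = 1 − 6·40/(7·48) = 1 − 240/336 = 0.286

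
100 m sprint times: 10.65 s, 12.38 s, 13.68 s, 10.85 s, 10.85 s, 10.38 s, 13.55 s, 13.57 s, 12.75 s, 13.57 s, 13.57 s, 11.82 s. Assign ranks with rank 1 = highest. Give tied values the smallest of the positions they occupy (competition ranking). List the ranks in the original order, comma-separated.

11, 7, 1, 9, 9, 12, 5, 2, 6, 2, 2, 8

Sorted (descending): 13.68, 13.57, 13.57, 13.57, 13.55, 12.75, 12.38, 11.82, 10.85, 10.85, 10.65, 10.38
The 3 values of 13.57 occupy positions 2–4 → each gets rank 2.
The 2 values of 10.85 occupy positions 9–10 → each gets rank 9.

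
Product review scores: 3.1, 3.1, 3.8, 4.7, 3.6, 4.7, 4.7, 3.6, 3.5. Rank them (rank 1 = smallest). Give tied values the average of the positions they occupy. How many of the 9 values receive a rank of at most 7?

Sorted (ascending): 3.1, 3.1, 3.5, 3.6, 3.6, 3.8, 4.7, 4.7, 4.7
The 2 values of 3.1 occupy positions 1–2 → average rank (1+2)/2 = 1.5.
The 2 values of 3.6 occupy positions 4–5 → average rank (4+5)/2 = 4.5.
The 3 values of 4.7 occupy positions 7–9 → average rank 8.
Ranks ≤ 7: {1.5, 1.5, 3, 4.5, 4.5, 6} → 6 values.

6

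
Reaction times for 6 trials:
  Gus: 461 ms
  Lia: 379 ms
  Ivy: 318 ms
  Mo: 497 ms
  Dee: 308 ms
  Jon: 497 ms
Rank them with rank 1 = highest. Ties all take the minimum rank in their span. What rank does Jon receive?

1

Sorted (descending): 497, 497, 461, 379, 318, 308
The 2 values of 497 occupy positions 1–2 → each gets rank 1.
Jon has value 497 ms → rank 1.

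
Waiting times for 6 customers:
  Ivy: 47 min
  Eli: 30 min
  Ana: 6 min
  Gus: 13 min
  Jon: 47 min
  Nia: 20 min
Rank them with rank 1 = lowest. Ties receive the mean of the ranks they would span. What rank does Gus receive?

Sorted (ascending): 6, 13, 20, 30, 47, 47
The 2 values of 47 occupy positions 5–6 → average rank (5+6)/2 = 5.5.
Gus has value 13 min → rank 2.

2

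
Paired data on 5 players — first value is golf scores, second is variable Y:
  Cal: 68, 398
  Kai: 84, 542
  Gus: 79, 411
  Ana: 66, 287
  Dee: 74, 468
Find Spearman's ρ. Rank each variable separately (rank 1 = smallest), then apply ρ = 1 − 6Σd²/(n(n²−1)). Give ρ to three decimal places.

0.900

Ranks of variable 1: 2, 5, 4, 1, 3
Ranks of variable 2: 2, 5, 3, 1, 4
d = r₁ − r₂: 0, 0, 1, 0, -1
d²: 0, 0, 1, 0, 1; Σd² = 2
ρ = 1 − 6·2/(5·24) = 1 − 12/120 = 0.900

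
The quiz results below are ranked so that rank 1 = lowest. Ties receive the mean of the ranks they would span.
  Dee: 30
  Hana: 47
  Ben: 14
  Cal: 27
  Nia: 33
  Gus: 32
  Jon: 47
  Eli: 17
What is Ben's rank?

1

Sorted (ascending): 14, 17, 27, 30, 32, 33, 47, 47
The 2 values of 47 occupy positions 7–8 → average rank (7+8)/2 = 7.5.
Ben has value 14 → rank 1.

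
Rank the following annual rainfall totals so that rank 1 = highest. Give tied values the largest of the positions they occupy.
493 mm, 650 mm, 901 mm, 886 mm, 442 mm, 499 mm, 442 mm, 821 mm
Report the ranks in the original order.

Sorted (descending): 901, 886, 821, 650, 499, 493, 442, 442
The 2 values of 442 occupy positions 7–8 → each gets rank 8.

6, 4, 1, 2, 8, 5, 8, 3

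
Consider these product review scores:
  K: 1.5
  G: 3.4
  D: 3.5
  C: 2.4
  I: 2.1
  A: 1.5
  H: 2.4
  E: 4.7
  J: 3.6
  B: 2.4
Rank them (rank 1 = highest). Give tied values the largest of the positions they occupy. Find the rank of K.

10

Sorted (descending): 4.7, 3.6, 3.5, 3.4, 2.4, 2.4, 2.4, 2.1, 1.5, 1.5
The 3 values of 2.4 occupy positions 5–7 → each gets rank 7.
The 2 values of 1.5 occupy positions 9–10 → each gets rank 10.
K has value 1.5 → rank 10.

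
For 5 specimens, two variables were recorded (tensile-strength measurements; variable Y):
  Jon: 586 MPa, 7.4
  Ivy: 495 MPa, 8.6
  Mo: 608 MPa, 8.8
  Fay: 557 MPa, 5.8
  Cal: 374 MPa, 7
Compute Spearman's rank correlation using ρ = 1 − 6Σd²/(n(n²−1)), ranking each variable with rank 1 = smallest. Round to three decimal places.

Ranks of variable 1: 4, 2, 5, 3, 1
Ranks of variable 2: 3, 4, 5, 1, 2
d = r₁ − r₂: 1, -2, 0, 2, -1
d²: 1, 4, 0, 4, 1; Σd² = 10
ρ = 1 − 6·10/(5·24) = 1 − 60/120 = 0.500

0.500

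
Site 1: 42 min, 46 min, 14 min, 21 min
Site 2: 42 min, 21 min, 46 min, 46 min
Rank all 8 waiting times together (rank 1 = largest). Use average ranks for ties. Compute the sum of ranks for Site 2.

15

Sorted (descending): 46, 46, 46, 42, 42, 21, 21, 14
The 3 values of 46 occupy positions 1–3 → average rank 2.
The 2 values of 42 occupy positions 4–5 → average rank (4+5)/2 = 4.5.
The 2 values of 21 occupy positions 6–7 → average rank (6+7)/2 = 6.5.
Site 2 values → pooled ranks: 42→4.5, 21→6.5, 46→2, 46→2
Rank sum = 4.5 + 6.5 + 2 + 2 = 15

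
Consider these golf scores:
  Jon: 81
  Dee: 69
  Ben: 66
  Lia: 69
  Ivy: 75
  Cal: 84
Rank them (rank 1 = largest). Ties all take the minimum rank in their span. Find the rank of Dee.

Sorted (descending): 84, 81, 75, 69, 69, 66
The 2 values of 69 occupy positions 4–5 → each gets rank 4.
Dee has value 69 → rank 4.

4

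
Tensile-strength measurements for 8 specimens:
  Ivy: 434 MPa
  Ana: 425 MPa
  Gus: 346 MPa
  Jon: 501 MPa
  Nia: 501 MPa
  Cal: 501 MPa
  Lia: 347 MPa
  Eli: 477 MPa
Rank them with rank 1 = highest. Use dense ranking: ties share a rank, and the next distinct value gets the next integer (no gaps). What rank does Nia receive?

Sorted (descending): 501, 501, 501, 477, 434, 425, 347, 346
The 3 values of 501 share dense rank 1.
Remaining distinct values take the next consecutive integers.
Nia has value 501 MPa → rank 1.

1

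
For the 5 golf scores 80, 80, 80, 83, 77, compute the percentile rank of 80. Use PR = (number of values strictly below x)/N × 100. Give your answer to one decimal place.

N = 5.
Strictly below 80: 1. Equal to 80: 3.
PR = 1/5 × 100 = 20.0

20.0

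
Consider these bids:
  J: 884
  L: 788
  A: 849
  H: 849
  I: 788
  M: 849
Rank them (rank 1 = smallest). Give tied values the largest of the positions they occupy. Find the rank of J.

Sorted (ascending): 788, 788, 849, 849, 849, 884
The 2 values of 788 occupy positions 1–2 → each gets rank 2.
The 3 values of 849 occupy positions 3–5 → each gets rank 5.
J has value 884 → rank 6.

6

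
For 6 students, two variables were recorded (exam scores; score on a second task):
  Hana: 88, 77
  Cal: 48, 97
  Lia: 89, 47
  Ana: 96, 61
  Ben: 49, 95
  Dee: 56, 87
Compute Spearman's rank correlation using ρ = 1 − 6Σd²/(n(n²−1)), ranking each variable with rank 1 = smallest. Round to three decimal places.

-0.943

Ranks of variable 1: 4, 1, 5, 6, 2, 3
Ranks of variable 2: 3, 6, 1, 2, 5, 4
d = r₁ − r₂: 1, -5, 4, 4, -3, -1
d²: 1, 25, 16, 16, 9, 1; Σd² = 68
ρ = 1 − 6·68/(6·35) = 1 − 408/210 = -0.943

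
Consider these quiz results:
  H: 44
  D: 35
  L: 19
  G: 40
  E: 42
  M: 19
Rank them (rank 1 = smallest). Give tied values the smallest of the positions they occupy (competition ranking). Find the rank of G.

4

Sorted (ascending): 19, 19, 35, 40, 42, 44
The 2 values of 19 occupy positions 1–2 → each gets rank 1.
G has value 40 → rank 4.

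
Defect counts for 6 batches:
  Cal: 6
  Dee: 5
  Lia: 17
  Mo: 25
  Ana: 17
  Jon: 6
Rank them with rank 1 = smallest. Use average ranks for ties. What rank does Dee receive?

1

Sorted (ascending): 5, 6, 6, 17, 17, 25
The 2 values of 6 occupy positions 2–3 → average rank (2+3)/2 = 2.5.
The 2 values of 17 occupy positions 4–5 → average rank (4+5)/2 = 4.5.
Dee has value 5 → rank 1.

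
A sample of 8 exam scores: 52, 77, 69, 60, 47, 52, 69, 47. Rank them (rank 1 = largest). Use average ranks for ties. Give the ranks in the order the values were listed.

Sorted (descending): 77, 69, 69, 60, 52, 52, 47, 47
The 2 values of 69 occupy positions 2–3 → average rank (2+3)/2 = 2.5.
The 2 values of 52 occupy positions 5–6 → average rank (5+6)/2 = 5.5.
The 2 values of 47 occupy positions 7–8 → average rank (7+8)/2 = 7.5.

5.5, 1, 2.5, 4, 7.5, 5.5, 2.5, 7.5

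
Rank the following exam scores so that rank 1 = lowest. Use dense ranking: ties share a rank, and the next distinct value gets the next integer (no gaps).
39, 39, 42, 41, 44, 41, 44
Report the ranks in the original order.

Sorted (ascending): 39, 39, 41, 41, 42, 44, 44
The 2 values of 39 share dense rank 1.
The 2 values of 41 share dense rank 2.
The 2 values of 44 share dense rank 4.
Remaining distinct values take the next consecutive integers.

1, 1, 3, 2, 4, 2, 4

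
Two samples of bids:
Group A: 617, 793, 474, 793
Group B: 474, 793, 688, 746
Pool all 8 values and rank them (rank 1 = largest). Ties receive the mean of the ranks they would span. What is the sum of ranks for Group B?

Sorted (descending): 793, 793, 793, 746, 688, 617, 474, 474
The 3 values of 793 occupy positions 1–3 → average rank 2.
The 2 values of 474 occupy positions 7–8 → average rank (7+8)/2 = 7.5.
Group B values → pooled ranks: 474→7.5, 793→2, 688→5, 746→4
Rank sum = 7.5 + 2 + 5 + 4 = 18.5

18.5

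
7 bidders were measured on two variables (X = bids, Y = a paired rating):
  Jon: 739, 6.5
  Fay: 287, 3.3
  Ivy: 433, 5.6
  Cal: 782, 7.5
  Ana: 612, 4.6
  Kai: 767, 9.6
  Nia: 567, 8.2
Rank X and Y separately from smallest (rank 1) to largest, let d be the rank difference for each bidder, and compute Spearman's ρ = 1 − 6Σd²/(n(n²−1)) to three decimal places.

0.643

Ranks of variable 1: 5, 1, 2, 7, 4, 6, 3
Ranks of variable 2: 4, 1, 3, 5, 2, 7, 6
d = r₁ − r₂: 1, 0, -1, 2, 2, -1, -3
d²: 1, 0, 1, 4, 4, 1, 9; Σd² = 20
ρ = 1 − 6·20/(7·48) = 1 − 120/336 = 0.643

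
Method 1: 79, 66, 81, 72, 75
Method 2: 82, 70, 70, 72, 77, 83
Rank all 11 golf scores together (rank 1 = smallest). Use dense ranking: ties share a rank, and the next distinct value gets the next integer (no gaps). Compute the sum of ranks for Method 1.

Sorted (ascending): 66, 70, 70, 72, 72, 75, 77, 79, 81, 82, 83
The 2 values of 70 share dense rank 2.
The 2 values of 72 share dense rank 3.
Remaining distinct values take the next consecutive integers.
Method 1 values → pooled ranks: 79→6, 66→1, 81→7, 72→3, 75→4
Rank sum = 6 + 1 + 7 + 3 + 4 = 21

21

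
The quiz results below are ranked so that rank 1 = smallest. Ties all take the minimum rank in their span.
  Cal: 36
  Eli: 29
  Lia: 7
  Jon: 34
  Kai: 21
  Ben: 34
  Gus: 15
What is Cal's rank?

Sorted (ascending): 7, 15, 21, 29, 34, 34, 36
The 2 values of 34 occupy positions 5–6 → each gets rank 5.
Cal has value 36 → rank 7.

7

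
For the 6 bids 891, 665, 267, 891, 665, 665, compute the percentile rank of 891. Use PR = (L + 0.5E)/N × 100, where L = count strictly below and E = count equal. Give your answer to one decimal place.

83.3

N = 6.
Strictly below 891: 4. Equal to 891: 2.
PR = (4 + 0.5·2)/6 × 100 = 83.3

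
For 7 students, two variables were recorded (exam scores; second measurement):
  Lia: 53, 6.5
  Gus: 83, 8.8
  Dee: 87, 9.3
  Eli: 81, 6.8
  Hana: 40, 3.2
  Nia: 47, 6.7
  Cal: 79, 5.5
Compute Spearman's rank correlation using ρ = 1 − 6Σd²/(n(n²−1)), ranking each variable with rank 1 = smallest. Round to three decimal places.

0.857

Ranks of variable 1: 3, 6, 7, 5, 1, 2, 4
Ranks of variable 2: 3, 6, 7, 5, 1, 4, 2
d = r₁ − r₂: 0, 0, 0, 0, 0, -2, 2
d²: 0, 0, 0, 0, 0, 4, 4; Σd² = 8
ρ = 1 − 6·8/(7·48) = 1 − 48/336 = 0.857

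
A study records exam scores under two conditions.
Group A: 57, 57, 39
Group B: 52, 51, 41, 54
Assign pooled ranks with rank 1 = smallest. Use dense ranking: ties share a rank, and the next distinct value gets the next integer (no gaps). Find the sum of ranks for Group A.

13

Sorted (ascending): 39, 41, 51, 52, 54, 57, 57
The 2 values of 57 share dense rank 6.
Remaining distinct values take the next consecutive integers.
Group A values → pooled ranks: 57→6, 57→6, 39→1
Rank sum = 6 + 6 + 1 = 13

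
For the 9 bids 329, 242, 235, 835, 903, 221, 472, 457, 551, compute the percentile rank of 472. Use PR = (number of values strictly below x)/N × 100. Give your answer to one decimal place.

N = 9.
Strictly below 472: 5. Equal to 472: 1.
PR = 5/9 × 100 = 55.6

55.6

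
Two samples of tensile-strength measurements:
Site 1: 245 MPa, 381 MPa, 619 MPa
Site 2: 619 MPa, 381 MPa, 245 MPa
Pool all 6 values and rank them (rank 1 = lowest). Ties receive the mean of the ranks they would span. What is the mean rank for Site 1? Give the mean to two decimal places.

3.50

Sorted (ascending): 245, 245, 381, 381, 619, 619
The 2 values of 245 occupy positions 1–2 → average rank (1+2)/2 = 1.5.
The 2 values of 381 occupy positions 3–4 → average rank (3+4)/2 = 3.5.
The 2 values of 619 occupy positions 5–6 → average rank (5+6)/2 = 5.5.
Site 1 values → pooled ranks: 245→1.5, 381→3.5, 619→5.5
Mean rank = (1.5 + 3.5 + 5.5) / 3 = 3.50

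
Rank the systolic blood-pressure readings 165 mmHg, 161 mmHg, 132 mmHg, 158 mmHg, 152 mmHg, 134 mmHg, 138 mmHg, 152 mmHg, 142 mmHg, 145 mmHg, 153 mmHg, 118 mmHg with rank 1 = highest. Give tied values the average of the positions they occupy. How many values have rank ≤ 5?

Sorted (descending): 165, 161, 158, 153, 152, 152, 145, 142, 138, 134, 132, 118
The 2 values of 152 occupy positions 5–6 → average rank (5+6)/2 = 5.5.
Ranks ≤ 5: {1, 2, 3, 4} → 4 values.

4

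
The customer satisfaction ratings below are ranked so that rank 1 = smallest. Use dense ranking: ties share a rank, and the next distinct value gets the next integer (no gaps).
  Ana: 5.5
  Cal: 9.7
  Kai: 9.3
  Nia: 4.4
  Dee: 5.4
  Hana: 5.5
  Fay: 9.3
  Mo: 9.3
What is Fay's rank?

Sorted (ascending): 4.4, 5.4, 5.5, 5.5, 9.3, 9.3, 9.3, 9.7
The 2 values of 5.5 share dense rank 3.
The 3 values of 9.3 share dense rank 4.
Remaining distinct values take the next consecutive integers.
Fay has value 9.3 → rank 4.

4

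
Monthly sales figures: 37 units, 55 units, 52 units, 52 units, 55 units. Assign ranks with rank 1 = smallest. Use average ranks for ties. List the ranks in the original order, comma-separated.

1, 4.5, 2.5, 2.5, 4.5

Sorted (ascending): 37, 52, 52, 55, 55
The 2 values of 52 occupy positions 2–3 → average rank (2+3)/2 = 2.5.
The 2 values of 55 occupy positions 4–5 → average rank (4+5)/2 = 4.5.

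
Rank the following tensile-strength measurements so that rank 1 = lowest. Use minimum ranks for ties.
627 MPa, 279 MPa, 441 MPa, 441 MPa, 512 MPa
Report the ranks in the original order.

Sorted (ascending): 279, 441, 441, 512, 627
The 2 values of 441 occupy positions 2–3 → each gets rank 2.

5, 1, 2, 2, 4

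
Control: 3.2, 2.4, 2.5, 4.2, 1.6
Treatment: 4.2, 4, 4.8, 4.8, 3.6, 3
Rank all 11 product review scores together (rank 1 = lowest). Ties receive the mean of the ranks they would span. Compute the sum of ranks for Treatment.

Sorted (ascending): 1.6, 2.4, 2.5, 3, 3.2, 3.6, 4, 4.2, 4.2, 4.8, 4.8
The 2 values of 4.2 occupy positions 8–9 → average rank (8+9)/2 = 8.5.
The 2 values of 4.8 occupy positions 10–11 → average rank (10+11)/2 = 10.5.
Treatment values → pooled ranks: 4.2→8.5, 4→7, 4.8→10.5, 4.8→10.5, 3.6→6, 3→4
Rank sum = 8.5 + 7 + 10.5 + 10.5 + 6 + 4 = 46.5

46.5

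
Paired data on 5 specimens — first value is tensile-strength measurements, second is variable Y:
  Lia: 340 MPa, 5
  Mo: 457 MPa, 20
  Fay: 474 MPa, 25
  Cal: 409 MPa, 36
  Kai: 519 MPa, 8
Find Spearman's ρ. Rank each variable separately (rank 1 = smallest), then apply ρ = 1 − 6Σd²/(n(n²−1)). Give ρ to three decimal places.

0.100

Ranks of variable 1: 1, 3, 4, 2, 5
Ranks of variable 2: 1, 3, 4, 5, 2
d = r₁ − r₂: 0, 0, 0, -3, 3
d²: 0, 0, 0, 9, 9; Σd² = 18
ρ = 1 − 6·18/(5·24) = 1 − 108/120 = 0.100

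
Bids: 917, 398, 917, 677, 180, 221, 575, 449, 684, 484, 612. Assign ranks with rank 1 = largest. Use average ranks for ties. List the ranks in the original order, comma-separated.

1.5, 9, 1.5, 4, 11, 10, 6, 8, 3, 7, 5

Sorted (descending): 917, 917, 684, 677, 612, 575, 484, 449, 398, 221, 180
The 2 values of 917 occupy positions 1–2 → average rank (1+2)/2 = 1.5.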